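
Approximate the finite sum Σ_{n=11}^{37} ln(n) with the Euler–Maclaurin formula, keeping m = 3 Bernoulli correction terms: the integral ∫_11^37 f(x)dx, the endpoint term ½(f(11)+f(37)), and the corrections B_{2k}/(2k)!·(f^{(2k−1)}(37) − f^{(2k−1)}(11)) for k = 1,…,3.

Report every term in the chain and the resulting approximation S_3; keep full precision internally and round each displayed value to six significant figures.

Integral: ∫_11^37 ln(x) dx = 81.2271.
Boundary: ½(f(11) + f(37)) = ½(2.39790 + 3.61092) = 3.00441.
Running total after boundary: 84.2315.
k=1: B_{2}/(2)! × [f^{(1)}(37) − f^{(1)}(11)] = 1/12 × (0.0270270 − 0.0909091) = -0.00532351.
Partial sum through k=1: 84.2262.
k=2: B_{4}/(4)! × [f^{(3)}(37) − f^{(3)}(11)] = −1/720 × (3.94843e-05 − 0.00150263) = 2.03215e-06.
Partial sum through k=2: 84.2262.
k=3: B_{6}/(6)! × [f^{(5)}(37) − f^{(5)}(11)] = 1/30240 × (3.46101e-07 − 0.000149021) = -4.91650e-09.

S_3 ≈ 84.2262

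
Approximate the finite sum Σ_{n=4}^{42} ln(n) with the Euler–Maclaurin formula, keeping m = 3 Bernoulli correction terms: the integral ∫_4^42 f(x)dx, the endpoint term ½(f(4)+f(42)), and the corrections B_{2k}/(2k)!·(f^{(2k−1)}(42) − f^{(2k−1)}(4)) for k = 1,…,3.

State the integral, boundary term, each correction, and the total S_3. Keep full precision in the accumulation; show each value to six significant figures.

S_3 ≈ 115.980

Integral: ∫_4^42 ln(x) dx = 113.437.
Endpoint term: (f(4) + f(42))/2 = (1.38629 + 3.73767)/2 = 2.56198.
Running total after boundary: 115.999.
k=1: B_{2}/(2)! × [f^{(1)}(42) − f^{(1)}(4)] = 1/12 × (0.0238095 − 0.250000) = -0.0188492.
Partial sum through k=1: 115.980.
k=2: B_{4}/(4)! × [f^{(3)}(42) − f^{(3)}(4)] = −1/720 × (2.69949e-05 − 0.0312500) = 4.33653e-05.
Partial sum through k=2: 115.980.
k=3: B_{6}/(6)! × [f^{(5)}(42) − f^{(5)}(4)] = 1/30240 × (1.83639e-07 − 0.0234375) = -7.75044e-07.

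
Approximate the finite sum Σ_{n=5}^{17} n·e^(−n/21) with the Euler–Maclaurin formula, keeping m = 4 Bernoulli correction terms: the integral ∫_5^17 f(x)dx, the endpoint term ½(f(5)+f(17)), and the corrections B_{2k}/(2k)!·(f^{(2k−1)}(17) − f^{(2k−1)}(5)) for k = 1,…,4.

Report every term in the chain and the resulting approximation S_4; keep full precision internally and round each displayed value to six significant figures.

The integral term ∫_5^17 x·e^(−x/21) dx = 75.1519.
½[f(5) + f(17)] = ½[3.94064 + 7.56619] = 5.75341.
So far: 80.9053.
Order-1 term: 1/12 · (0.0847752 − 0.600478) = -0.0429752.
Partial sum through k=1: 80.8623.
Order-2 term: −1/720 · (0.00221069 − 0.00493590) = 3.78502e-06.
Partial sum through k=2: 80.8623.
Order-3 term: 1/30240 · (9.58991e-06 − 1.92975e-05) = -3.21017e-10.
Partial sum through k=3: 80.8623.
Order-4 term: −1/1209600 · (3.21245e-08 − 6.21369e-08) = 2.48119e-14.

S_4 ≈ 80.8623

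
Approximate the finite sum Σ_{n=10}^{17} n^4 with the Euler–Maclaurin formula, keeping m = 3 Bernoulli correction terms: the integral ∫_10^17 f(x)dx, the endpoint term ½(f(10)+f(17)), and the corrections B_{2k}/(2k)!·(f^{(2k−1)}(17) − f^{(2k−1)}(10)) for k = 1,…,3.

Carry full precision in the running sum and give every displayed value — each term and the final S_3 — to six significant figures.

∫_10^17 x^4 dx evaluates to 263971.
Endpoint term: (f(10) + f(17))/2 = (10000.0 + 83521.0)/2 = 46760.5.
Running total after boundary: 310732.
k=1: B_{2}/(2)! × [f^{(1)}(17) − f^{(1)}(10)] = 1/12 × (19652.0 − 4000.00) = 1304.33.
Running total after k=1: 312036.
k=2: B_{4}/(4)! × [f^{(3)}(17) − f^{(3)}(10)] = −1/720 × (408.000 − 240.000) = -0.233333.
Running total after k=2: 312036.
k=3: B_{6}/(6)! × [f^{(5)}(17) − f^{(5)}(10)] = 1/30240 × (0.00000 − 0.00000) = 0.00000.

S_3 ≈ 312036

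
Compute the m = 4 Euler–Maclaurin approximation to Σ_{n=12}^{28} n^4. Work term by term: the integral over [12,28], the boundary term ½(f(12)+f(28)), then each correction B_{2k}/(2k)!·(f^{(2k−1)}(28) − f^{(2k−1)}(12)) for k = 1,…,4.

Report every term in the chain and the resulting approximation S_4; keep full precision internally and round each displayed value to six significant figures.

S_4 ≈ 3.71674e+06

Integral: ∫_12^28 x^4 dx = 3.39231e+06.
Boundary: ½(f(12) + f(28)) = ½(20736.0 + 614656) = 317696.
Integral + boundary = 3.71000e+06.
k=1: B_{2}/(2)! × [f^{(1)}(28) − f^{(1)}(12)] = 1/12 × (87808.0 − 6912.00) = 6741.33.
Partial sum through k=1: 3.71674e+06.
k=2: B_{4}/(4)! × [f^{(3)}(28) − f^{(3)}(12)] = −1/720 × (672.000 − 288.000) = -0.533333.
Partial sum through k=2: 3.71674e+06.
k=3: B_{6}/(6)! × [f^{(5)}(28) − f^{(5)}(12)] = 1/30240 × (0.00000 − 0.00000) = 0.00000.
Partial sum through k=3: 3.71674e+06.
k=4: B_{8}/(8)! × [f^{(7)}(28) − f^{(7)}(12)] = −1/1209600 × (0.00000 − 0.00000) = 0.00000.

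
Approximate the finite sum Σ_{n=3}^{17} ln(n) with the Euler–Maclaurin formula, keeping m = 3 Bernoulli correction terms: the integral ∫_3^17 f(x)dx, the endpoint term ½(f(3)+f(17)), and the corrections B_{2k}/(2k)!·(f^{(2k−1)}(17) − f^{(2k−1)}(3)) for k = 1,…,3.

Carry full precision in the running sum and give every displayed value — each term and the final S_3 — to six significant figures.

The integral term ∫_3^17 ln(x) dx = 30.8688.
½[f(3) + f(17)] = ½[1.09861 + 2.83321] = 1.96591.
So far: 32.8347.
k=1: B_{2}/(2)! × [f^{(1)}(17) − f^{(1)}(3)] = 1/12 × (0.0588235 − 0.333333) = -0.0228758.
After k=1: 32.8118.
k=2: B_{4}/(4)! × [f^{(3)}(17) − f^{(3)}(3)] = −1/720 × (0.000407083 − 0.0740741) = 0.000102315.
After k=2: 32.8119.
k=3: B_{6}/(6)! × [f^{(5)}(17) − f^{(5)}(3)] = 1/30240 × (1.69031e-05 − 0.0987654) = -3.26549e-06.

S_3 ≈ 32.8119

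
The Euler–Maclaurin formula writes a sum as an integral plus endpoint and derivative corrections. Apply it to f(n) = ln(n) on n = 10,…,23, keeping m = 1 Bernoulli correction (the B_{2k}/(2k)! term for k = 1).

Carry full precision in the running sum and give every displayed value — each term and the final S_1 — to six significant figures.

S_1 ≈ 38.8048

Integral: ∫_10^23 ln(x) dx = 36.0905.
½[f(10) + f(23)] = ½[2.30259 + 3.13549] = 2.71904.
So far: 38.8096.
k=1: B_{2}/(2)! × [f^{(1)}(23) − f^{(1)}(10)] = 1/12 × (0.0434783 − 0.100000) = -0.00471014.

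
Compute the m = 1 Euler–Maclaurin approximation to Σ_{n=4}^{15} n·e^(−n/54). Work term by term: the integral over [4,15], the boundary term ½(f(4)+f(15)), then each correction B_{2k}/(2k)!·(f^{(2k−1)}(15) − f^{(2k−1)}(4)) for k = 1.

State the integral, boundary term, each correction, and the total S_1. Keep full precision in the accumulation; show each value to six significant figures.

Integral: ∫_4^15 x·e^(−x/54) dx = 86.0692.
Endpoint term: (f(4) + f(15))/2 = (3.71441 + 11.3620)/2 = 7.53819.
So far: 93.6074.
k=1: B_{2}/(2)! × [f^{(1)}(15) − f^{(1)}(4)] = 1/12 × (0.547058 − 0.859818) = -0.0260633.

S_1 ≈ 93.5814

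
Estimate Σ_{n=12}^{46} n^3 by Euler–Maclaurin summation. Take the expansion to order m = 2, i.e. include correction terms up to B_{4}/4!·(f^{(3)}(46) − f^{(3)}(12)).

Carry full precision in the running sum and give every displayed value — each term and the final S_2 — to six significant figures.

S_2 ≈ 1.16420e+06

∫_12^46 x^3 dx evaluates to 1.11418e+06.
½[f(12) + f(46)] = ½[1728.00 + 97336.0] = 49532.0.
Integral + boundary = 1.16371e+06.
Order-1 term: 1/12 · (6348.00 − 432.000) = 493.000.
Running total after k=1: 1.16420e+06.
Order-2 term: −1/720 · (6.00000 − 6.00000) = 0.00000.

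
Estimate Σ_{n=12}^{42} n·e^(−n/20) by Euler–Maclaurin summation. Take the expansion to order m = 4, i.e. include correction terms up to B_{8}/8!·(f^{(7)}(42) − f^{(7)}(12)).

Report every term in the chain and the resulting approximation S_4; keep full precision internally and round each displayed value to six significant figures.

S_4 ≈ 205.228

∫_12^42 x·e^(−x/20) dx evaluates to 199.393.
Endpoint term: (f(12) + f(42))/2 = (6.58574 + 5.14317)/2 = 5.86445.
So far: 205.258.
k=1: B_{2}/(2)! × [f^{(1)}(42) − f^{(1)}(12)] = 1/12 × (-0.134702 − 0.219525) = -0.0295189.
Running total after k=1: 205.228.
k=2: B_{4}/(4)! × [f^{(3)}(42) − f^{(3)}(12)] = −1/720 × (0.000275527 − 0.00329287) = 4.19075e-06.
Running total after k=2: 205.228.
k=3: B_{6}/(6)! × [f^{(5)}(42) − f^{(5)}(12)] = 1/30240 × (2.21952e-06 − 1.50923e-05) = -4.25688e-10.
Running total after k=3: 205.228.
k=4: B_{8}/(8)! × [f^{(7)}(42) − f^{(7)}(12)] = −1/1209600 × (9.37557e-09 − 5.48812e-08) = 3.76204e-14.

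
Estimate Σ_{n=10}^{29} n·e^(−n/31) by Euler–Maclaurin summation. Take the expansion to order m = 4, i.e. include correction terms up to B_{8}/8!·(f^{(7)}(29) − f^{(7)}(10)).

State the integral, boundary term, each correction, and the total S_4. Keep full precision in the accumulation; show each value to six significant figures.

The integral term ∫_10^29 x·e^(−x/31) dx = 190.700.
Endpoint term: (f(10) + f(29))/2 = (7.24278 + 11.3795)/2 = 9.31113.
Integral + boundary = 200.011.
k=1: B_{2}/(2)! × [f^{(1)}(29) − f^{(1)}(10)] = 1/12 × (0.0253159 − 0.490640) = -0.0387770.
Running total after k=1: 199.973.
k=2: B_{4}/(4)! × [f^{(3)}(29) − f^{(3)}(10)] = −1/720 × (0.000842984 − 0.00201789) = 1.63182e-06.
Running total after k=2: 199.973.
k=3: B_{6}/(6)! × [f^{(5)}(29) − f^{(5)}(10)] = 1/30240 × (1.72698e-06 − 3.66830e-06) = -6.41971e-11.
Running total after k=3: 199.973.
k=4: B_{8}/(8)! × [f^{(7)}(29) − f^{(7)}(10)] = −1/1209600 × (2.68133e-09 − 5.44933e-09) = 2.28836e-15.

S_4 ≈ 199.973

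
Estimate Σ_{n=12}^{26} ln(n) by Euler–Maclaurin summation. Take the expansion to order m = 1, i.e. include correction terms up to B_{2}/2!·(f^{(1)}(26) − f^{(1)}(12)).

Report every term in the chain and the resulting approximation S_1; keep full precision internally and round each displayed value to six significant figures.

∫_12^26 ln(x) dx evaluates to 40.8916.
Endpoint term: (f(12) + f(26))/2 = (2.48491 + 3.25810)/2 = 2.87150.
So far: 43.7631.
Correction k=1: B_{2}/2! · (f^{(1)}(26) − f^{(1)}(12)) = 1/12 · (0.0384615 − 0.0833333) = -0.00373932.

S_1 ≈ 43.7594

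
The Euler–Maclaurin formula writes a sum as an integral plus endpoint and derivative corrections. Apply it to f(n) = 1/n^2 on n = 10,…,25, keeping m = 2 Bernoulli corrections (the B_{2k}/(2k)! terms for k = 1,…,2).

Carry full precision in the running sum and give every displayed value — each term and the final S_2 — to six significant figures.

∫_10^25 1/x^2 dx evaluates to 0.0600000.
½[f(10) + f(25)] = ½[0.0100000 + 0.00160000] = 0.00580000.
So far: 0.0658000.
Order-1 term: 1/12 · (-0.000128000 − (-0.00200000)) = 0.000156000.
After k=1: 0.0659560.
Order-2 term: −1/720 · (-2.45760e-06 − (-0.000240000)) = -3.29920e-07.

S_2 ≈ 0.0659557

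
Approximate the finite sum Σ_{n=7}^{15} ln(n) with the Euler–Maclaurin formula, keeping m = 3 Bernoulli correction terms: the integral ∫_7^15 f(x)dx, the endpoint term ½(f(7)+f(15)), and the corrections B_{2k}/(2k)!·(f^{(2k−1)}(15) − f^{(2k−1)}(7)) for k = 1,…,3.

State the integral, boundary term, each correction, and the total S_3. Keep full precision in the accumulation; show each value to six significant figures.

Integral: ∫_7^15 ln(x) dx = 18.9994.
Endpoint term: (f(7) + f(15))/2 = (1.94591 + 2.70805)/2 = 2.32698.
Integral + boundary = 21.3264.
Correction k=1: B_{2}/2! · (f^{(1)}(15) − f^{(1)}(7)) = 1/12 · (0.0666667 − 0.142857) = -0.00634921.
After k=1: 21.3200.
Correction k=2: B_{4}/4! · (f^{(3)}(15) − f^{(3)}(7)) = −1/720 · (0.000592593 − 0.00583090) = 7.27543e-06.
After k=2: 21.3200.
Correction k=3: B_{6}/6! · (f^{(5)}(15) − f^{(5)}(7)) = 1/30240 · (3.16049e-05 − 0.00142798) = -4.61763e-08.

S_3 ≈ 21.3200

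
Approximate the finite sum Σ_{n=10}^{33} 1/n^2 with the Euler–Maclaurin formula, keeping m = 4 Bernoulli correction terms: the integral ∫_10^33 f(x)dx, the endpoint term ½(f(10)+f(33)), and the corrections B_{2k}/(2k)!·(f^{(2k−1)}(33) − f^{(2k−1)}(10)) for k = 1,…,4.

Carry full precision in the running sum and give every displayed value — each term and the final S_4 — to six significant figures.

S_4 ≈ 0.0753178

Integral: ∫_10^33 1/x^2 dx = 0.0696970.
Endpoint term: (f(10) + f(33))/2 = (0.0100000 + 0.000918274)/2 = 0.00545914.
Integral + boundary = 0.0751561.
Correction k=1: B_{2}/2! · (f^{(1)}(33) − f^{(1)}(10)) = 1/12 · (-5.56529e-05 − (-0.00200000)) = 0.000162029.
Running total after k=1: 0.0753181.
Correction k=2: B_{4}/4! · (f^{(3)}(33) − f^{(3)}(10)) = −1/720 · (-6.13256e-07 − (-0.000240000)) = -3.32482e-07.
Running total after k=2: 0.0753178.
Correction k=3: B_{6}/6! · (f^{(5)}(33) − f^{(5)}(10)) = 1/30240 · (-1.68941e-08 − (-7.20000e-05)) = 2.38039e-09.
Running total after k=3: 0.0753178.
Correction k=4: B_{8}/8! · (f^{(7)}(33) − f^{(7)}(10)) = −1/1209600 · (-8.68750e-10 − (-4.03200e-05)) = -3.33326e-11.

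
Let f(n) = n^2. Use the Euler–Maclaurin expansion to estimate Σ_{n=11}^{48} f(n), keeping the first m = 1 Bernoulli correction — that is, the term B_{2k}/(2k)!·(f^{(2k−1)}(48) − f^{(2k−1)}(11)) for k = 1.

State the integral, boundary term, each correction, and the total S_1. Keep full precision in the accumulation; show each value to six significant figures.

S_1 ≈ 37639.0

∫_11^48 x^2 dx evaluates to 36420.3.
Endpoint term: (f(11) + f(48))/2 = (121.000 + 2304.00)/2 = 1212.50.
So far: 37632.8.
Correction k=1: B_{2}/2! · (f^{(1)}(48) − f^{(1)}(11)) = 1/12 · (96.0000 − 22.0000) = 6.16667.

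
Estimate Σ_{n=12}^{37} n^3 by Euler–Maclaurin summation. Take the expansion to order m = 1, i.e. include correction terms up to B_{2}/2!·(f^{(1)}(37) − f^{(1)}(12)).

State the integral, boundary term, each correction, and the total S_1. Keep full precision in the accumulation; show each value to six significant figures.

∫_12^37 x^3 dx evaluates to 463356.
Boundary: ½(f(12) + f(37)) = ½(1728.00 + 50653.0) = 26190.5.
Running total after boundary: 489547.
k=1: B_{2}/(2)! × [f^{(1)}(37) − f^{(1)}(12)] = 1/12 × (4107.00 − 432.000) = 306.250.

S_1 ≈ 489853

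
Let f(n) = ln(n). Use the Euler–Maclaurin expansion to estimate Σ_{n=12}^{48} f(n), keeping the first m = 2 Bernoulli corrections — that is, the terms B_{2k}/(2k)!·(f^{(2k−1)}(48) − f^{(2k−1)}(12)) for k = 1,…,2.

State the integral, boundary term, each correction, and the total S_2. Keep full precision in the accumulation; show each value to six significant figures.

S_2 ≈ 123.172

Integral: ∫_12^48 ln(x) dx = 119.999.
Boundary: ½(f(12) + f(48)) = ½(2.48491 + 3.87120) = 3.17805.
So far: 123.177.
k=1: B_{2}/(2)! × [f^{(1)}(48) − f^{(1)}(12)] = 1/12 × (0.0208333 − 0.0833333) = -0.00520833.
After k=1: 123.172.
k=2: B_{4}/(4)! × [f^{(3)}(48) − f^{(3)}(12)] = −1/720 × (1.80845e-05 − 0.00115741) = 1.58239e-06.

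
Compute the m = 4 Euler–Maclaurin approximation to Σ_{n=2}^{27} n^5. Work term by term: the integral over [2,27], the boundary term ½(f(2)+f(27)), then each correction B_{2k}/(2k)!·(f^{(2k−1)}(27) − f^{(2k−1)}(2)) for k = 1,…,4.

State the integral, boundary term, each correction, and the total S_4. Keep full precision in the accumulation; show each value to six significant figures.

S_4 ≈ 7.19659e+07

∫_2^27 x^5 dx evaluates to 6.45701e+07.
Endpoint term: (f(2) + f(27))/2 = (32.0000 + 1.43489e+07)/2 = 7.17447e+06.
So far: 7.17445e+07.
Order-1 term: 1/12 · (2.65720e+06 − 80.0000) = 221427.
Partial sum through k=1: 7.19660e+07.
Order-2 term: −1/720 · (43740.0 − 240.000) = -60.4167.
Partial sum through k=2: 7.19659e+07.
Order-3 term: 1/30240 · (120.000 − 120.000) = 0.00000.
Partial sum through k=3: 7.19659e+07.
Order-4 term: −1/1209600 · (0.00000 − 0.00000) = 0.00000.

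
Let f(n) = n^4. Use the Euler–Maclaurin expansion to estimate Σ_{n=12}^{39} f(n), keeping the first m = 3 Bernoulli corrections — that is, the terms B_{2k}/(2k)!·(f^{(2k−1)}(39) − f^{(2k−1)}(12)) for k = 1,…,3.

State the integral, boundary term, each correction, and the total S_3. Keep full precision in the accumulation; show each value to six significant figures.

∫_12^39 x^4 dx evaluates to 1.79951e+07.
Endpoint term: (f(12) + f(39))/2 = (20736.0 + 2.31344e+06)/2 = 1.16709e+06.
Running total after boundary: 1.91622e+07.
k=1: B_{2}/(2)! × [f^{(1)}(39) − f^{(1)}(12)] = 1/12 × (237276 − 6912.00) = 19197.0.
After k=1: 1.91814e+07.
k=2: B_{4}/(4)! × [f^{(3)}(39) − f^{(3)}(12)] = −1/720 × (936.000 − 288.000) = -0.900000.
After k=2: 1.91814e+07.
k=3: B_{6}/(6)! × [f^{(5)}(39) − f^{(5)}(12)] = 1/30240 × (0.00000 − 0.00000) = 0.00000.

S_3 ≈ 1.91814e+07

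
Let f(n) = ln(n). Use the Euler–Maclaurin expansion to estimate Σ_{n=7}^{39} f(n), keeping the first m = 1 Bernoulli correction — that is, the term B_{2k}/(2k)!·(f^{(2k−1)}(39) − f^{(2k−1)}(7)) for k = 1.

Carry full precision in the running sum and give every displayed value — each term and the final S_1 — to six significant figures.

S_1 ≈ 100.053

Integral: ∫_7^39 ln(x) dx = 97.2575.
Endpoint term: (f(7) + f(39))/2 = (1.94591 + 3.66356)/2 = 2.80474.
So far: 100.062.
Order-1 term: 1/12 · (0.0256410 − 0.142857) = -0.00976801.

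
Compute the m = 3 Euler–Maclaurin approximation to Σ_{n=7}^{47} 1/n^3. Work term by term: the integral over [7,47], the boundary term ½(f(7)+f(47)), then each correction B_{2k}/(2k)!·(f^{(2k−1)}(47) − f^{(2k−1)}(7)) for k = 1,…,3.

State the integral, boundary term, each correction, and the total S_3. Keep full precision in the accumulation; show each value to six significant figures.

S_3 ≈ 0.0115437

Integral: ∫_7^47 1/x^3 dx = 0.00997773.
Boundary: ½(f(7) + f(47)) = ½(0.00291545 + 9.63178e-06) = 0.00146254.
Running total after boundary: 0.0114403.
Order-1 term: 1/12 · (-6.14794e-07 − (-0.00124948)) = 0.000104072.
After k=1: 0.0115443.
Order-2 term: −1/720 · (-5.56627e-09 − (-0.000509992)) = -7.08314e-07.
After k=2: 0.0115436.
Order-3 term: 1/30240 · (-1.05832e-10 − (-0.000437136)) = 1.44555e-08.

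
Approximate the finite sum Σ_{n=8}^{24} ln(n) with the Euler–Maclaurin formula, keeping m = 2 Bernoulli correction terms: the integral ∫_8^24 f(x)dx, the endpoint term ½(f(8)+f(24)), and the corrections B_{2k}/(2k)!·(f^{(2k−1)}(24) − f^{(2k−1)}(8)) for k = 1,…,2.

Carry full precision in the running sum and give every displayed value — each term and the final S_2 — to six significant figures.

Integral: ∫_8^24 ln(x) dx = 43.6378.
Boundary: ½(f(8) + f(24)) = ½(2.07944 + 3.17805) = 2.62875.
So far: 46.2665.
k=1: B_{2}/(2)! × [f^{(1)}(24) − f^{(1)}(8)] = 1/12 × (0.0416667 − 0.125000) = -0.00694444.
After k=1: 46.2596.
k=2: B_{4}/(4)! × [f^{(3)}(24) − f^{(3)}(8)] = −1/720 × (0.000144676 − 0.00390625) = 5.22441e-06.

S_2 ≈ 46.2596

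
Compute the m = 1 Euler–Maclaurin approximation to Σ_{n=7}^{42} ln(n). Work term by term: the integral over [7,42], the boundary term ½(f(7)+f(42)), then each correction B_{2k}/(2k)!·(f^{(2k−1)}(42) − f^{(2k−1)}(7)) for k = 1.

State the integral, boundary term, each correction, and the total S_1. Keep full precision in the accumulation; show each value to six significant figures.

Integral: ∫_7^42 ln(x) dx = 108.361.
Endpoint term: (f(7) + f(42))/2 = (1.94591 + 3.73767)/2 = 2.84179.
Integral + boundary = 111.203.
Order-1 term: 1/12 · (0.0238095 − 0.142857) = -0.00992063.

S_1 ≈ 111.193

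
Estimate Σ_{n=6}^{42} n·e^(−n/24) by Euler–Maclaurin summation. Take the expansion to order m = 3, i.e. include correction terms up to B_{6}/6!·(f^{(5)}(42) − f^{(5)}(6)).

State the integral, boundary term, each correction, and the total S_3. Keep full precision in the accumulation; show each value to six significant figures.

S_3 ≈ 291.405

∫_6^42 x·e^(−x/24) dx evaluates to 285.479.
Boundary: ½(f(6) + f(42)) = ½(4.67280 + 7.29851) = 5.98566.
So far: 291.464.
Order-1 term: 1/12 · (-0.130330 − 0.584101) = -0.0595359.
Partial sum through k=1: 291.405.
Order-2 term: −1/720 · (0.000377114 − 0.00371823) = 4.64044e-06.
Partial sum through k=2: 291.405.
Order-3 term: 1/30240 · (1.70225e-06 − 1.11500e-05) = -3.12426e-10.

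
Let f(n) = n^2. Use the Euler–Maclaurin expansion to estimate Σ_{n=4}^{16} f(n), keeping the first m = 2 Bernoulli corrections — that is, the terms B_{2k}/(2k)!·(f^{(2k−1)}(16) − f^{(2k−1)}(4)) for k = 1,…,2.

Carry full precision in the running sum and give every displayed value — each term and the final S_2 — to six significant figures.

S_2 ≈ 1482.00

∫_4^16 x^2 dx evaluates to 1344.00.
½[f(4) + f(16)] = ½[16.0000 + 256.000] = 136.000.
Integral + boundary = 1480.00.
Order-1 term: 1/12 · (32.0000 − 8.00000) = 2.00000.
Partial sum through k=1: 1482.00.
Order-2 term: −1/720 · (0.00000 − 0.00000) = 0.00000.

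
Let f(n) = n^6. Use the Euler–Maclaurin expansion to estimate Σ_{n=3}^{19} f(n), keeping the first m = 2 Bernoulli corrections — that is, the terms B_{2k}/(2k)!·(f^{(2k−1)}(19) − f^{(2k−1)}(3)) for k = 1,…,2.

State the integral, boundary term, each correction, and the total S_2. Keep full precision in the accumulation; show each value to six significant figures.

S_2 ≈ 1.52456e+08

∫_3^19 x^6 dx evaluates to 1.27696e+08.
Endpoint term: (f(3) + f(19))/2 = (729.000 + 4.70459e+07)/2 = 2.35233e+07.
So far: 1.51219e+08.
Correction k=1: B_{2}/2! · (f^{(1)}(19) − f^{(1)}(3)) = 1/12 · (1.48566e+07 − 1458.00) = 1.23793e+06.
After k=1: 1.52457e+08.
Correction k=2: B_{4}/4! · (f^{(3)}(19) − f^{(3)}(3)) = −1/720 · (823080 − 3240.00) = -1138.67.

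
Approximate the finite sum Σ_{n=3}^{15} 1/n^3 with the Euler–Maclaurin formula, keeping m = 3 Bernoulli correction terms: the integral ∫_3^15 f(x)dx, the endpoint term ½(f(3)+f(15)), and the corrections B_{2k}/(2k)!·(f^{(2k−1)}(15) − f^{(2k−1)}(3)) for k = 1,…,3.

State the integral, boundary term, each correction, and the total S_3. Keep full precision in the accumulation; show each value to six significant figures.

S_3 ≈ 0.0749799

∫_3^15 1/x^3 dx evaluates to 0.0533333.
Boundary: ½(f(3) + f(15)) = ½(0.0370370 + 0.000296296) = 0.0186667.
Running total after boundary: 0.0720000.
Order-1 term: 1/12 · (-5.92593e-05 − (-0.0370370)) = 0.00308148.
Partial sum through k=1: 0.0750815.
Order-2 term: −1/720 · (-5.26749e-06 − (-0.0823045)) = -0.000114305.
Partial sum through k=2: 0.0749672.
Order-3 term: 1/30240 · (-9.83265e-07 − (-0.384088)) = 1.27013e-05.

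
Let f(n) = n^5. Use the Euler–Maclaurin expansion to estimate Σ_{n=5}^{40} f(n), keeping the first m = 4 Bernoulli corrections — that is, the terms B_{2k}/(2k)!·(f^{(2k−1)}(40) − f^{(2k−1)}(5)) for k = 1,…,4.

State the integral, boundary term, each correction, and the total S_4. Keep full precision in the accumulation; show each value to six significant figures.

∫_5^40 x^5 dx evaluates to 6.82664e+08.
½[f(5) + f(40)] = ½[3125.00 + 1.02400e+08] = 5.12016e+07.
Integral + boundary = 7.33866e+08.
Correction k=1: B_{2}/2! · (f^{(1)}(40) − f^{(1)}(5)) = 1/12 · (1.28000e+07 − 3125.00) = 1.06641e+06.
Running total after k=1: 7.34932e+08.
Correction k=2: B_{4}/4! · (f^{(3)}(40) − f^{(3)}(5)) = −1/720 · (96000.0 − 1500.00) = -131.250.
Running total after k=2: 7.34932e+08.
Correction k=3: B_{6}/6! · (f^{(5)}(40) − f^{(5)}(5)) = 1/30240 · (120.000 − 120.000) = 0.00000.
Running total after k=3: 7.34932e+08.
Correction k=4: B_{8}/8! · (f^{(7)}(40) − f^{(7)}(5)) = −1/1209600 · (0.00000 − 0.00000) = 0.00000.

S_4 ≈ 7.34932e+08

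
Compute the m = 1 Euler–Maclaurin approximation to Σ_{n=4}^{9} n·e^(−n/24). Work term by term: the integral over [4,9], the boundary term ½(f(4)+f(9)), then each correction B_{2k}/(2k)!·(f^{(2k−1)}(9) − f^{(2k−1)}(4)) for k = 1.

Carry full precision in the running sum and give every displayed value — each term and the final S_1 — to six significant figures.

Integral: ∫_4^9 x·e^(−x/24) dx = 24.5026.
Boundary: ½(f(4) + f(9)) = ½(3.38593 + 6.18560) = 4.78577.
Integral + boundary = 29.2884.
Order-1 term: 1/12 · (0.429556 − 0.705401) = -0.0229871.

S_1 ≈ 29.2654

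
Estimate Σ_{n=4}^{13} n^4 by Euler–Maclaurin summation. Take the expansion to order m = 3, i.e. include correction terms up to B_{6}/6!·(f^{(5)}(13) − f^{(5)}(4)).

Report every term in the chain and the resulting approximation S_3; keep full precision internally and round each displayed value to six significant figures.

∫_4^13 x^4 dx evaluates to 74053.8.
Boundary: ½(f(4) + f(13)) = ½(256.000 + 28561.0) = 14408.5.
So far: 88462.3.
k=1: B_{2}/(2)! × [f^{(1)}(13) − f^{(1)}(4)] = 1/12 × (8788.00 − 256.000) = 711.000.
After k=1: 89173.3.
k=2: B_{4}/(4)! × [f^{(3)}(13) − f^{(3)}(4)] = −1/720 × (312.000 − 96.0000) = -0.300000.
After k=2: 89173.0.
k=3: B_{6}/(6)! × [f^{(5)}(13) − f^{(5)}(4)] = 1/30240 × (0.00000 − 0.00000) = 0.00000.

S_3 ≈ 89173.0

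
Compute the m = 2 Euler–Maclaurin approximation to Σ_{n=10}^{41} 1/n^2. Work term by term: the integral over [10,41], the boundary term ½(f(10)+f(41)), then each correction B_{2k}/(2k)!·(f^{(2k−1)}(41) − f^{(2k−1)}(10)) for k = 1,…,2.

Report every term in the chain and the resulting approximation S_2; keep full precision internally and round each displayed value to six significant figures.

S_2 ≈ 0.0810711

∫_10^41 1/x^2 dx evaluates to 0.0756098.
Endpoint term: (f(10) + f(41))/2 = (0.0100000 + 0.000594884)/2 = 0.00529744.
Integral + boundary = 0.0809072.
Correction k=1: B_{2}/2! · (f^{(1)}(41) − f^{(1)}(10)) = 1/12 · (-2.90187e-05 − (-0.00200000)) = 0.000164248.
Running total after k=1: 0.0810714.
Correction k=2: B_{4}/4! · (f^{(3)}(41) − f^{(3)}(10)) = −1/720 · (-2.07153e-07 − (-0.000240000)) = -3.33046e-07.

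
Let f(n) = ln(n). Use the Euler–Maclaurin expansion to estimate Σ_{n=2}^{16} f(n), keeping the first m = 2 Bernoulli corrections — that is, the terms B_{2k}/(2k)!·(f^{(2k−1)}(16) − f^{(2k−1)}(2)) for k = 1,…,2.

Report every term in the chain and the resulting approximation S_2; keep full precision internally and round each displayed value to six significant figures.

S_2 ≈ 30.6719

The integral term ∫_2^16 ln(x) dx = 28.9751.
½[f(2) + f(16)] = ½[0.693147 + 2.77259] = 1.73287.
So far: 30.7080.
k=1: B_{2}/(2)! × [f^{(1)}(16) − f^{(1)}(2)] = 1/12 × (0.0625000 − 0.500000) = -0.0364583.
Partial sum through k=1: 30.6715.
k=2: B_{4}/(4)! × [f^{(3)}(16) − f^{(3)}(2)] = −1/720 × (0.000488281 − 0.250000) = 0.000346544.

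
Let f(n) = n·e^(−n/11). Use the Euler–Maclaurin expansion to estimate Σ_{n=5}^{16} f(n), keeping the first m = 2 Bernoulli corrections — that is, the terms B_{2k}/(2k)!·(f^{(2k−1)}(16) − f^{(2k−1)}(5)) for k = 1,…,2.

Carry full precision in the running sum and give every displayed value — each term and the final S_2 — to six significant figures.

The integral term ∫_5^16 x·e^(−x/11) dx = 42.3622.
½[f(5) + f(16)] = ½[3.17368 + 3.73610] = 3.45489.
So far: 45.8171.
Correction k=1: B_{2}/2! · (f^{(1)}(16) − f^{(1)}(5)) = 1/12 · (-0.106139 − 0.346220) = -0.0376966.
Partial sum through k=1: 45.7794.
Correction k=2: B_{4}/4! · (f^{(3)}(16) − f^{(3)}(5)) = −1/720 · (0.00298243 − 0.0133528) = 1.44033e-05.

S_2 ≈ 45.7794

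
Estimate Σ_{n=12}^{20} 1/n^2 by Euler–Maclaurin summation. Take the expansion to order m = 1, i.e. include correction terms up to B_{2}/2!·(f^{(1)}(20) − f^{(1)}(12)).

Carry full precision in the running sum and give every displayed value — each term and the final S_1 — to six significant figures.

S_1 ≈ 0.0381312

Integral: ∫_12^20 1/x^2 dx = 0.0333333.
Endpoint term: (f(12) + f(20))/2 = (0.00694444 + 0.00250000)/2 = 0.00472222.
Running total after boundary: 0.0380556.
Correction k=1: B_{2}/2! · (f^{(1)}(20) − f^{(1)}(12)) = 1/12 · (-0.000250000 − (-0.00115741)) = 7.56173e-05.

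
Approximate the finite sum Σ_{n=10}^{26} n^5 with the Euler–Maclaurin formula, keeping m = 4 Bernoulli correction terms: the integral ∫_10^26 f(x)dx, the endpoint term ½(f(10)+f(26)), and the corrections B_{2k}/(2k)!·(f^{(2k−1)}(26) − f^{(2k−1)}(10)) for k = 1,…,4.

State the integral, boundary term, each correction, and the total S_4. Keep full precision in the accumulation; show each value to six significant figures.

∫_10^26 x^5 dx evaluates to 5.13193e+07.
½[f(10) + f(26)] = ½[100000 + 1.18814e+07] = 5.99069e+06.
Integral + boundary = 5.73100e+07.
Correction k=1: B_{2}/2! · (f^{(1)}(26) − f^{(1)}(10)) = 1/12 · (2.28488e+06 − 50000.0) = 186240.
Partial sum through k=1: 5.74962e+07.
Correction k=2: B_{4}/4! · (f^{(3)}(26) − f^{(3)}(10)) = −1/720 · (40560.0 − 6000.00) = -48.0000.
Partial sum through k=2: 5.74962e+07.
Correction k=3: B_{6}/6! · (f^{(5)}(26) − f^{(5)}(10)) = 1/30240 · (120.000 − 120.000) = 0.00000.
Partial sum through k=3: 5.74962e+07.
Correction k=4: B_{8}/8! · (f^{(7)}(26) − f^{(7)}(10)) = −1/1209600 · (0.00000 − 0.00000) = 0.00000.

S_4 ≈ 5.74962e+07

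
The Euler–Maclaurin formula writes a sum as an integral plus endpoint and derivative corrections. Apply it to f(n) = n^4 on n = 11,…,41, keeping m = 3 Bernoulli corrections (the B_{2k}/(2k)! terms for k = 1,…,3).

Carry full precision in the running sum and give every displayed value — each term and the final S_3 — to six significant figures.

S_3 ≈ 2.45818e+07

The integral term ∫_11^41 x^4 dx = 2.31390e+07.
Endpoint term: (f(11) + f(41))/2 = (14641.0 + 2.82576e+06)/2 = 1.42020e+06.
So far: 2.45592e+07.
Order-1 term: 1/12 · (275684 − 5324.00) = 22530.0.
Running total after k=1: 2.45818e+07.
Order-2 term: −1/720 · (984.000 − 264.000) = -1.00000.
Running total after k=2: 2.45818e+07.
Order-3 term: 1/30240 · (0.00000 − 0.00000) = 0.00000.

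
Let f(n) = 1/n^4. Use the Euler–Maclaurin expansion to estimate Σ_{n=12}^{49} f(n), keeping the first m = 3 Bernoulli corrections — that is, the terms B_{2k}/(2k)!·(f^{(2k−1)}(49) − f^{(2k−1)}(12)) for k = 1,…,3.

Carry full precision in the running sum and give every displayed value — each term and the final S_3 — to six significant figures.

S_3 ≈ 0.000215601

Integral: ∫_12^49 1/x^4 dx = 0.000190068.
½[f(12) + f(49)] = ½[4.82253e-05 + 1.73467e-07] = 2.41994e-05.
Integral + boundary = 0.000214267.
Correction k=1: B_{2}/2! · (f^{(1)}(49) − f^{(1)}(12)) = 1/12 · (-1.41605e-08 − (-1.60751e-05)) = 1.33841e-06.
Partial sum through k=1: 0.000215606.
Correction k=2: B_{4}/4! · (f^{(3)}(49) − f^{(3)}(12)) = −1/720 · (-1.76933e-10 − (-3.34898e-06)) = -4.65112e-09.
Partial sum through k=2: 0.000215601.
Correction k=3: B_{6}/6! · (f^{(5)}(49) − f^{(5)}(12)) = 1/30240 · (-4.12672e-12 − (-1.30238e-06)) = 4.30680e-11.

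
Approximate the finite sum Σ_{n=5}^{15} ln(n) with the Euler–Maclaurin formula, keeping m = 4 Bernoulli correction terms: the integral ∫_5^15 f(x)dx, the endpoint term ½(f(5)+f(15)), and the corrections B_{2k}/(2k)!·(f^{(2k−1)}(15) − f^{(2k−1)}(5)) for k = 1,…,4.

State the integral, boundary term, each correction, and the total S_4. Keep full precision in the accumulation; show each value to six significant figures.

The integral term ∫_5^15 ln(x) dx = 22.5736.
½[f(5) + f(15)] = ½[1.60944 + 2.70805] = 2.15874.
So far: 24.7323.
Order-1 term: 1/12 · (0.0666667 − 0.200000) = -0.0111111.
Running total after k=1: 24.7212.
Order-2 term: −1/720 · (0.000592593 − 0.0160000) = 2.13992e-05.
Running total after k=2: 24.7212.
Order-3 term: 1/30240 · (3.16049e-05 − 0.00768000) = -2.52923e-07.
Running total after k=3: 24.7212.
Order-4 term: −1/1209600 · (4.21399e-06 − 0.00921600) = 7.61556e-09.

S_4 ≈ 24.7212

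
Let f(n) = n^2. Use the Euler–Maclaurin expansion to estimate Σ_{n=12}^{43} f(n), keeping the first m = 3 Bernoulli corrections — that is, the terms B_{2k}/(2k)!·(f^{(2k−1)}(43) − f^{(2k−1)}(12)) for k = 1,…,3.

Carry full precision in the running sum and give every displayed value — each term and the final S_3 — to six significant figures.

S_3 ≈ 26928.0

Integral: ∫_12^43 x^2 dx = 25926.3.
½[f(12) + f(43)] = ½[144.000 + 1849.00] = 996.500.
Integral + boundary = 26922.8.
k=1: B_{2}/(2)! × [f^{(1)}(43) − f^{(1)}(12)] = 1/12 × (86.0000 − 24.0000) = 5.16667.
After k=1: 26928.0.
k=2: B_{4}/(4)! × [f^{(3)}(43) − f^{(3)}(12)] = −1/720 × (0.00000 − 0.00000) = 0.00000.
After k=2: 26928.0.
k=3: B_{6}/(6)! × [f^{(5)}(43) − f^{(5)}(12)] = 1/30240 × (0.00000 − 0.00000) = 0.00000.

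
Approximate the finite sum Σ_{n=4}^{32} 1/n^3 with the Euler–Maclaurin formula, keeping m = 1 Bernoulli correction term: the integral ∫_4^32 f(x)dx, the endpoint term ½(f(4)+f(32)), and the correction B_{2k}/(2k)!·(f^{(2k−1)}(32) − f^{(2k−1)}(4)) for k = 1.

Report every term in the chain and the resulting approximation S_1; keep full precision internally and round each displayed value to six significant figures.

Integral: ∫_4^32 1/x^3 dx = 0.0307617.
Endpoint term: (f(4) + f(32))/2 = (0.0156250 + 3.05176e-05)/2 = 0.00782776.
Running total after boundary: 0.0385895.
Correction k=1: B_{2}/2! · (f^{(1)}(32) − f^{(1)}(4)) = 1/12 · (-2.86102e-06 − (-0.0117188)) = 0.000976324.

S_1 ≈ 0.0395658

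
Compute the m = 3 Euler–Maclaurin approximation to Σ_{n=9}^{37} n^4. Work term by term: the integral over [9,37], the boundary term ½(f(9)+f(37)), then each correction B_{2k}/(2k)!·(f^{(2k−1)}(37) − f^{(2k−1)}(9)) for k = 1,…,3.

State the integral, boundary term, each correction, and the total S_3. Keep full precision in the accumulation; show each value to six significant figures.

S_3 ≈ 1.48140e+07

Integral: ∫_9^37 x^4 dx = 1.38570e+07.
½[f(9) + f(37)] = ½[6561.00 + 1.87416e+06] = 940361.
Running total after boundary: 1.47973e+07.
Correction k=1: B_{2}/2! · (f^{(1)}(37) − f^{(1)}(9)) = 1/12 · (202612 − 2916.00) = 16641.3.
After k=1: 1.48140e+07.
Correction k=2: B_{4}/4! · (f^{(3)}(37) − f^{(3)}(9)) = −1/720 · (888.000 − 216.000) = -0.933333.
After k=2: 1.48140e+07.
Correction k=3: B_{6}/6! · (f^{(5)}(37) − f^{(5)}(9)) = 1/30240 · (0.00000 − 0.00000) = 0.00000.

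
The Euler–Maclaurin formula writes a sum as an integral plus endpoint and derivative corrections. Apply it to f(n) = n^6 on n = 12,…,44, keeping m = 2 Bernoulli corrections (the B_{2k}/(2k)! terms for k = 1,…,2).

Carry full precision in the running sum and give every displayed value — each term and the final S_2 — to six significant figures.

∫_12^44 x^6 dx evaluates to 4.56060e+10.
Endpoint term: (f(12) + f(44))/2 = (2.98598e+06 + 7.25631e+09)/2 = 3.62965e+09.
So far: 4.92356e+10.
k=1: B_{2}/(2)! × [f^{(1)}(44) − f^{(1)}(12)] = 1/12 × (9.89497e+08 − 1.49299e+06) = 8.23337e+07.
Running total after k=1: 4.93180e+10.
k=2: B_{4}/(4)! × [f^{(3)}(44) − f^{(3)}(12)] = −1/720 × (1.02221e+07 − 207360) = -13909.3.

S_2 ≈ 4.93180e+10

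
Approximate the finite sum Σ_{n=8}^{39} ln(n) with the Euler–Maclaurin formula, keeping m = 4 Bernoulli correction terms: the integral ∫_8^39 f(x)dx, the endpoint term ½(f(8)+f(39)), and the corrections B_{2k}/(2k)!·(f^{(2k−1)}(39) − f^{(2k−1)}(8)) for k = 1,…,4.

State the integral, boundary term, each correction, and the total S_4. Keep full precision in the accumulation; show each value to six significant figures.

The integral term ∫_8^39 ln(x) dx = 95.2434.
Endpoint term: (f(8) + f(39))/2 = (2.07944 + 3.66356)/2 = 2.87150.
Integral + boundary = 98.1149.
k=1: B_{2}/(2)! × [f^{(1)}(39) − f^{(1)}(8)] = 1/12 × (0.0256410 − 0.125000) = -0.00827991.
After k=1: 98.1066.
k=2: B_{4}/(4)! × [f^{(3)}(39) − f^{(3)}(8)] = −1/720 × (3.37160e-05 − 0.00390625) = 5.37852e-06.
After k=2: 98.1066.
k=3: B_{6}/(6)! × [f^{(5)}(39) − f^{(5)}(8)] = 1/30240 × (2.66004e-07 − 0.000732422) = -2.42115e-08.
After k=3: 98.1066.
k=4: B_{8}/(8)! × [f^{(7)}(39) − f^{(7)}(8)] = −1/1209600 × (5.24663e-09 − 0.000343323) = 2.83827e-10.

S_4 ≈ 98.1066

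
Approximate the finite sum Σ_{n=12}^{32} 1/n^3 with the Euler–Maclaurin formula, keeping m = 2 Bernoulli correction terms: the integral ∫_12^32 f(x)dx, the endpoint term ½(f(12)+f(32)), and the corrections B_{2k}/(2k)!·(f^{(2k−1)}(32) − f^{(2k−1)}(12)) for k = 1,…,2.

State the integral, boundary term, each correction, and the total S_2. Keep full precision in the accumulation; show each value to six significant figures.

S_2 ≈ 0.00330034

Integral: ∫_12^32 1/x^3 dx = 0.00298394.
½[f(12) + f(32)] = ½[0.000578704 + 3.05176e-05] = 0.000304611.
So far: 0.00328855.
k=1: B_{2}/(2)! × [f^{(1)}(32) − f^{(1)}(12)] = 1/12 × (-2.86102e-06 − (-0.000144676)) = 1.18179e-05.
After k=1: 0.00330037.
k=2: B_{4}/(4)! × [f^{(3)}(32) − f^{(3)}(12)] = −1/720 × (-5.58794e-08 − (-2.00939e-05)) = -2.78306e-08.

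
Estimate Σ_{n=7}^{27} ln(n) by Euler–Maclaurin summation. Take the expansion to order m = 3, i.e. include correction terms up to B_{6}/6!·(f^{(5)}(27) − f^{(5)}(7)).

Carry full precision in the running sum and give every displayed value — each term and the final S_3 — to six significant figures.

Integral: ∫_7^27 ln(x) dx = 55.3662.
Boundary: ½(f(7) + f(27)) = ½(1.94591 + 3.29584) = 2.62087.
So far: 57.9871.
Order-1 term: 1/12 · (0.0370370 − 0.142857) = -0.00881834.
Partial sum through k=1: 57.9783.
Order-2 term: −1/720 · (0.000101611 − 0.00583090) = 7.95735e-06.
Partial sum through k=2: 57.9783.
Order-3 term: 1/30240 · (1.67260e-06 − 0.00142798) = -4.71661e-08.

S_3 ≈ 57.9783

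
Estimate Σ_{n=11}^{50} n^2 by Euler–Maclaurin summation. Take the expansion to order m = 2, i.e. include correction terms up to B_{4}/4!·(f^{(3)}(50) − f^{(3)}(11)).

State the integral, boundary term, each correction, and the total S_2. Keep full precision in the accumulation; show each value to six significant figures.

The integral term ∫_11^50 x^2 dx = 41223.0.
Endpoint term: (f(11) + f(50))/2 = (121.000 + 2500.00)/2 = 1310.50.
Integral + boundary = 42533.5.
Correction k=1: B_{2}/2! · (f^{(1)}(50) − f^{(1)}(11)) = 1/12 · (100.000 − 22.0000) = 6.50000.
Partial sum through k=1: 42540.0.
Correction k=2: B_{4}/4! · (f^{(3)}(50) − f^{(3)}(11)) = −1/720 · (0.00000 − 0.00000) = 0.00000.

S_2 ≈ 42540.0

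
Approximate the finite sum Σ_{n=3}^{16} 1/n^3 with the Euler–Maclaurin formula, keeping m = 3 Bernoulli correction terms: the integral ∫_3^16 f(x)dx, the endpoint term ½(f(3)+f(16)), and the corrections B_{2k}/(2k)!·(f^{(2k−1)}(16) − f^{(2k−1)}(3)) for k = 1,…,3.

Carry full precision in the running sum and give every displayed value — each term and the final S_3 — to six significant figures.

Integral: ∫_3^16 1/x^3 dx = 0.0536024.
Endpoint term: (f(3) + f(16))/2 = (0.0370370 + 0.000244141)/2 = 0.0186406.
So far: 0.0722430.
Order-1 term: 1/12 · (-4.57764e-05 − (-0.0370370)) = 0.00308261.
Running total after k=1: 0.0753256.
Order-2 term: −1/720 · (-3.57628e-06 − (-0.0823045)) = -0.000114307.
Running total after k=2: 0.0752113.
Order-3 term: 1/30240 · (-5.86733e-07 − (-0.384088)) = 1.27013e-05.

S_3 ≈ 0.0752240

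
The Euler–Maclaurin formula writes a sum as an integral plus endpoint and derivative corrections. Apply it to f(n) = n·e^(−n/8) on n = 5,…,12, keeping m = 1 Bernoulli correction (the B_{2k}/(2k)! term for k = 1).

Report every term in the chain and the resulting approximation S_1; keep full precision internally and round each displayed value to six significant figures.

∫_5^12 x·e^(−x/8) dx evaluates to 19.9664.
½[f(5) + f(12)] = ½[2.67631 + 2.67756] = 2.67693.
So far: 22.6433.
Correction k=1: B_{2}/2! · (f^{(1)}(12) − f^{(1)}(5)) = 1/12 · (-0.111565 − 0.200723) = -0.0260240.

S_1 ≈ 22.6173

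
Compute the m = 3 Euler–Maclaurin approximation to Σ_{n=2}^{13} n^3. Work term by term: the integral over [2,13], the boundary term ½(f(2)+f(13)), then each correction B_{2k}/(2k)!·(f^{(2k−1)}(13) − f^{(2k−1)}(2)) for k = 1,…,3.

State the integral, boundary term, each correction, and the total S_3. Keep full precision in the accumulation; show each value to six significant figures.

Integral: ∫_2^13 x^3 dx = 7136.25.
½[f(2) + f(13)] = ½[8.00000 + 2197.00] = 1102.50.
So far: 8238.75.
Correction k=1: B_{2}/2! · (f^{(1)}(13) − f^{(1)}(2)) = 1/12 · (507.000 − 12.0000) = 41.2500.
Running total after k=1: 8280.00.
Correction k=2: B_{4}/4! · (f^{(3)}(13) − f^{(3)}(2)) = −1/720 · (6.00000 − 6.00000) = 0.00000.
Running total after k=2: 8280.00.
Correction k=3: B_{6}/6! · (f^{(5)}(13) − f^{(5)}(2)) = 1/30240 · (0.00000 − 0.00000) = 0.00000.

S_3 ≈ 8280.00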